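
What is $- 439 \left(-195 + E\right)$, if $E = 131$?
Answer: $28096$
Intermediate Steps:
$- 439 \left(-195 + E\right) = - 439 \left(-195 + 131\right) = \left(-439\right) \left(-64\right) = 28096$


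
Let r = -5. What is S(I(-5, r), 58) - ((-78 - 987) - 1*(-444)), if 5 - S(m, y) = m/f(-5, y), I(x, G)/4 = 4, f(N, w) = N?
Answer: 3146/5 ≈ 629.20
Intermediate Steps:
I(x, G) = 16 (I(x, G) = 4*4 = 16)
S(m, y) = 5 + m/5 (S(m, y) = 5 - m/(-5) = 5 - m*(-1)/5 = 5 - (-1)*m/5 = 5 + m/5)
S(I(-5, r), 58) - ((-78 - 987) - 1*(-444)) = (5 + (⅕)*16) - ((-78 - 987) - 1*(-444)) = (5 + 16/5) - (-1065 + 444) = 41/5 - 1*(-621) = 41/5 + 621 = 3146/5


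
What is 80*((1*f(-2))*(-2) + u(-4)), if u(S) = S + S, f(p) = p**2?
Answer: -1280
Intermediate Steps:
u(S) = 2*S
80*((1*f(-2))*(-2) + u(-4)) = 80*((1*(-2)**2)*(-2) + 2*(-4)) = 80*((1*4)*(-2) - 8) = 80*(4*(-2) - 8) = 80*(-8 - 8) = 80*(-16) = -1280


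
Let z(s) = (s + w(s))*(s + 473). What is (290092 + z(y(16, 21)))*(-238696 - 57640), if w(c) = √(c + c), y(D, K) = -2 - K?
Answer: -82897625312 - 133351200*I*√46 ≈ -8.2898e+10 - 9.0443e+8*I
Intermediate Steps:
w(c) = √2*√c (w(c) = √(2*c) = √2*√c)
z(s) = (473 + s)*(s + √2*√s) (z(s) = (s + √2*√s)*(s + 473) = (s + √2*√s)*(473 + s) = (473 + s)*(s + √2*√s))
(290092 + z(y(16, 21)))*(-238696 - 57640) = (290092 + ((-2 - 1*21)² + 473*(-2 - 1*21) + √2*(-2 - 1*21)^(3/2) + 473*√2*√(-2 - 1*21)))*(-238696 - 57640) = (290092 + ((-2 - 21)² + 473*(-2 - 21) + √2*(-2 - 21)^(3/2) + 473*√2*√(-2 - 21)))*(-296336) = (290092 + ((-23)² + 473*(-23) + √2*(-23)^(3/2) + 473*√2*√(-23)))*(-296336) = (290092 + (529 - 10879 + √2*(-23*I*√23) + 473*√2*(I*√23)))*(-296336) = (290092 + (529 - 10879 - 23*I*√46 + 473*I*√46))*(-296336) = (290092 + (-10350 + 450*I*√46))*(-296336) = (279742 + 450*I*√46)*(-296336) = -82897625312 - 133351200*I*√46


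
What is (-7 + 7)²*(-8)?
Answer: 0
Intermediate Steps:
(-7 + 7)²*(-8) = 0²*(-8) = 0*(-8) = 0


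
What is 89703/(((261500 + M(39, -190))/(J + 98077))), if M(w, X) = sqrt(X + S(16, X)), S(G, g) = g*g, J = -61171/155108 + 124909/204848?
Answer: 913740188986048993751925/27159332842541446232 - 209653580646894606597*sqrt(3990)/543186656850828924640 ≈ 33619.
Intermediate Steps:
J = 1710907041/7943390896 (J = -61171*1/155108 + 124909*(1/204848) = -61171/155108 + 124909/204848 = 1710907041/7943390896 ≈ 0.21539)
S(G, g) = g**2
M(w, X) = sqrt(X + X**2)
89703/(((261500 + M(39, -190))/(J + 98077))) = 89703/(((261500 + sqrt(-190*(1 - 190)))/(1710907041/7943390896 + 98077))) = 89703/(((261500 + sqrt(-190*(-189)))/(779065659814033/7943390896))) = 89703/(((261500 + sqrt(35910))*(7943390896/779065659814033))) = 89703/(((261500 + 3*sqrt(3990))*(7943390896/779065659814033))) = 89703/(2077196719304000/779065659814033 + 23830172688*sqrt(3990)/779065659814033)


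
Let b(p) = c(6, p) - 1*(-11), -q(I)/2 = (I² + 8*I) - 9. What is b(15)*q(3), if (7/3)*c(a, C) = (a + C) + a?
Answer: -7584/7 ≈ -1083.4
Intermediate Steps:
c(a, C) = 3*C/7 + 6*a/7 (c(a, C) = 3*((a + C) + a)/7 = 3*((C + a) + a)/7 = 3*(C + 2*a)/7 = 3*C/7 + 6*a/7)
q(I) = 18 - 16*I - 2*I² (q(I) = -2*((I² + 8*I) - 9) = -2*(-9 + I² + 8*I) = 18 - 16*I - 2*I²)
b(p) = 113/7 + 3*p/7 (b(p) = (3*p/7 + (6/7)*6) - 1*(-11) = (3*p/7 + 36/7) + 11 = (36/7 + 3*p/7) + 11 = 113/7 + 3*p/7)
b(15)*q(3) = (113/7 + (3/7)*15)*(18 - 16*3 - 2*3²) = (113/7 + 45/7)*(18 - 48 - 2*9) = 158*(18 - 48 - 18)/7 = (158/7)*(-48) = -7584/7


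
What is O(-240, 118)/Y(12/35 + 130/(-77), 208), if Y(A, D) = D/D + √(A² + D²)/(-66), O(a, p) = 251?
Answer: -826850475/29425544 - 455565*√32719769/29425544 ≈ -116.66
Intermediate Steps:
Y(A, D) = 1 - √(A² + D²)/66 (Y(A, D) = 1 + √(A² + D²)*(-1/66) = 1 - √(A² + D²)/66)
O(-240, 118)/Y(12/35 + 130/(-77), 208) = 251/(1 - √((12/35 + 130/(-77))² + 208²)/66) = 251/(1 - √((12*(1/35) + 130*(-1/77))² + 43264)/66) = 251/(1 - √((12/35 - 130/77)² + 43264)/66) = 251/(1 - √((-74/55)² + 43264)/66) = 251/(1 - √(5476/3025 + 43264)/66) = 251/(1 - √32719769/1815)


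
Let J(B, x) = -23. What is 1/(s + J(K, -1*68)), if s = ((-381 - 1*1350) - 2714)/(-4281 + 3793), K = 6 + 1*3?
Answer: -488/6779 ≈ -0.071987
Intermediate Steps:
K = 9 (K = 6 + 3 = 9)
s = 4445/488 (s = ((-381 - 1350) - 2714)/(-488) = (-1731 - 2714)*(-1/488) = -4445*(-1/488) = 4445/488 ≈ 9.1086)
1/(s + J(K, -1*68)) = 1/(4445/488 - 23) = 1/(-6779/488) = -488/6779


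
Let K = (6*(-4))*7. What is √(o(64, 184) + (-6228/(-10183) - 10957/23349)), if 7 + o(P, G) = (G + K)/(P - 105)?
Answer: 2*I*√172190183700604663785/9748277547 ≈ 2.6922*I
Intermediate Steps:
K = -168 (K = -24*7 = -168)
o(P, G) = -7 + (-168 + G)/(-105 + P) (o(P, G) = -7 + (G - 168)/(P - 105) = -7 + (-168 + G)/(-105 + P))
√(o(64, 184) + (-6228/(-10183) - 10957/23349)) = √((567 + 184 - 7*64)/(-105 + 64) + (-6228/(-10183) - 10957/23349)) = √((567 + 184 - 448)/(-41) + (-6228*(-1/10183) - 10957*1/23349)) = √(-1/41*303 + (6228/10183 - 10957/23349)) = √(-303/41 + 33842441/237762867) = √(-70654608620/9748277547) = 2*I*√172190183700604663785/9748277547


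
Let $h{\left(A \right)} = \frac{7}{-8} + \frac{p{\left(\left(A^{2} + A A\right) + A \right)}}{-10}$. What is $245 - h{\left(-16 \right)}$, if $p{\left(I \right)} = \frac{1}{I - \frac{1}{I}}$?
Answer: $\frac{2419559509}{9840600} \approx 245.88$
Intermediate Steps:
$h{\left(A \right)} = - \frac{7}{8} - \frac{A + 2 A^{2}}{10 \left(-1 + \left(A + 2 A^{2}\right)^{2}\right)}$ ($h{\left(A \right)} = \frac{7}{-8} + \frac{\left(\left(A^{2} + A A\right) + A\right) \frac{1}{-1 + \left(\left(A^{2} + A A\right) + A\right)^{2}}}{-10} = 7 \left(- \frac{1}{8}\right) + \frac{\left(A^{2} + A^{2}\right) + A}{-1 + \left(\left(A^{2} + A^{2}\right) + A\right)^{2}} \left(- \frac{1}{10}\right) = - \frac{7}{8} + \frac{2 A^{2} + A}{-1 + \left(2 A^{2} + A\right)^{2}} \left(- \frac{1}{10}\right) = - \frac{7}{8} + \frac{A + 2 A^{2}}{-1 + \left(A + 2 A^{2}\right)^{2}} \left(- \frac{1}{10}\right) = - \frac{7}{8} - \frac{A + 2 A^{2}}{10 \left(-1 + \left(A + 2 A^{2}\right)^{2}\right)}$)
$245 - h{\left(-16 \right)} = 245 - \frac{35 - 35 \left(-16\right)^{2} \left(1 + 2 \left(-16\right)\right)^{2} - - 64 \left(1 + 2 \left(-16\right)\right)}{40 \left(-1 + \left(-16\right)^{2} \left(1 + 2 \left(-16\right)\right)^{2}\right)} = 245 - \frac{35 - 8960 \left(1 - 32\right)^{2} - - 64 \left(1 - 32\right)}{40 \left(-1 + 256 \left(1 - 32\right)^{2}\right)} = 245 - \frac{35 - 8960 \left(-31\right)^{2} - \left(-64\right) \left(-31\right)}{40 \left(-1 + 256 \left(-31\right)^{2}\right)} = 245 - \frac{35 - 8960 \cdot 961 - 1984}{40 \left(-1 + 256 \cdot 961\right)} = 245 - \frac{35 - 8610560 - 1984}{40 \left(-1 + 246016\right)} = 245 - \frac{1}{40} \cdot \frac{1}{246015} \left(-8612509\right) = 245 - - \frac{8612509}{9840600} = 245 + \frac{8612509}{9840600} = \frac{2419559509}{9840600}$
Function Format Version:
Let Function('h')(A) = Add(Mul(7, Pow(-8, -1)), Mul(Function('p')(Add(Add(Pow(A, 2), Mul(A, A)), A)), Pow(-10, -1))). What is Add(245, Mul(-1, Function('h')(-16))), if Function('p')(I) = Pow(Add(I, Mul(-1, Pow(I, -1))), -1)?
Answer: Rational(2419559509, 9840600) ≈ 245.88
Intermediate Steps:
Function('h')(A) = Add(Rational(-7, 8), Mul(Rational(-1, 10), Pow(Add(-1, Pow(Add(A, Mul(2, Pow(A, 2))), 2)), -1), Add(A, Mul(2, Pow(A, 2))))) (Function('h')(A) = Add(Mul(7, Pow(-8, -1)), Mul(Mul(Add(Add(Pow(A, 2), Mul(A, A)), A), Pow(Add(-1, Pow(Add(Add(Pow(A, 2), Mul(A, A)), A), 2)), -1)), Pow(-10, -1))) = Add(Mul(7, Rational(-1, 8)), Mul(Mul(Add(Add(Pow(A, 2), Pow(A, 2)), A), Pow(Add(-1, Pow(Add(Add(Pow(A, 2), Pow(A, 2)), A), 2)), -1)), Rational(-1, 10))) = Add(Rational(-7, 8), Mul(Mul(Add(Mul(2, Pow(A, 2)), A), Pow(Add(-1, Pow(Add(Mul(2, Pow(A, 2)), A), 2)), -1)), Rational(-1, 10))) = Add(Rational(-7, 8), Mul(Mul(Add(A, Mul(2, Pow(A, 2))), Pow(Add(-1, Pow(Add(A, Mul(2, Pow(A, 2))), 2)), -1)), Rational(-1, 10))) = Add(Rational(-7, 8), Mul(Mul(Pow(Add(-1, Pow(Add(A, Mul(2, Pow(A, 2))), 2)), -1), Add(A, Mul(2, Pow(A, 2)))), Rational(-1, 10))) = Add(Rational(-7, 8), Mul(Rational(-1, 10), Pow(Add(-1, Pow(Add(A, Mul(2, Pow(A, 2))), 2)), -1), Add(A, Mul(2, Pow(A, 2))))))
Add(245, Mul(-1, Function('h')(-16))) = Add(245, Mul(-1, Mul(Rational(1, 40), Pow(Add(-1, Mul(Pow(-16, 2), Pow(Add(1, Mul(2, -16)), 2))), -1), Add(35, Mul(-35, Pow(-16, 2), Pow(Add(1, Mul(2, -16)), 2)), Mul(-4, -16, Add(1, Mul(2, -16))))))) = Add(245, Mul(-1, Mul(Rational(1, 40), Pow(Add(-1, Mul(256, Pow(Add(1, -32), 2))), -1), Add(35, Mul(-35, 256, Pow(Add(1, -32), 2)), Mul(-4, -16, Add(1, -32)))))) = Add(245, Mul(-1, Mul(Rational(1, 40), Pow(Add(-1, Mul(256, Pow(-31, 2))), -1), Add(35, Mul(-35, 256, Pow(-31, 2)), Mul(-4, -16, -31))))) = Add(245, Mul(-1, Mul(Rational(1, 40), Pow(Add(-1, Mul(256, 961)), -1), Add(35, Mul(-35, 256, 961), -1984)))) = Add(245, Mul(-1, Mul(Rational(1, 40), Pow(Add(-1, 246016), -1), Add(35, -8610560, -1984)))) = Add(245, Mul(-1, Mul(Rational(1, 40), Pow(246015, -1), -8612509))) = Add(245, Mul(-1, Mul(Rational(1, 40), Rational(1, 246015), -8612509))) = Add(245, Mul(-1, Rational(-8612509, 9840600))) = Add(245, Rational(8612509, 9840600)) = Rational(2419559509, 9840600)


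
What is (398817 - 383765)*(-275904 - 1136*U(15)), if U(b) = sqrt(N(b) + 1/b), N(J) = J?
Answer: -4152907008 - 17099072*sqrt(3390)/15 ≈ -4.2193e+9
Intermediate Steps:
U(b) = sqrt(b + 1/b)
(398817 - 383765)*(-275904 - 1136*U(15)) = (398817 - 383765)*(-275904 - 1136*sqrt(15 + 1/15)) = 15052*(-275904 - 1136*sqrt(15 + 1/15)) = 15052*(-275904 - 1136*sqrt(3390)/15) = -4152907008 - 17099072*sqrt(3390)/15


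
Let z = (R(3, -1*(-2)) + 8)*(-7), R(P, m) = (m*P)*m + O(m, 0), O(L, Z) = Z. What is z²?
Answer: 19600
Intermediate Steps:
R(P, m) = P*m² (R(P, m) = (m*P)*m + 0 = (P*m)*m + 0 = P*m² + 0 = P*m²)
z = -140 (z = (3*(-1*(-2))² + 8)*(-7) = (3*2² + 8)*(-7) = (3*4 + 8)*(-7) = (12 + 8)*(-7) = 20*(-7) = -140)
z² = (-140)² = 19600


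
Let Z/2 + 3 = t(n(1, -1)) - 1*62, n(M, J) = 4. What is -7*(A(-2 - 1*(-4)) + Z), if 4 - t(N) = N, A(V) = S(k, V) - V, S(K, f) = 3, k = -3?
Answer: 903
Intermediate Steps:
A(V) = 3 - V
t(N) = 4 - N
Z = -130 (Z = -6 + 2*((4 - 1*4) - 1*62) = -6 + 2*((4 - 4) - 62) = -6 + 2*(0 - 62) = -6 + 2*(-62) = -6 - 124 = -130)
-7*(A(-2 - 1*(-4)) + Z) = -7*((3 - (-2 - 1*(-4))) - 130) = -7*((3 - (-2 + 4)) - 130) = -7*((3 - 1*2) - 130) = -7*((3 - 2) - 130) = -7*(1 - 130) = -7*(-129) = 903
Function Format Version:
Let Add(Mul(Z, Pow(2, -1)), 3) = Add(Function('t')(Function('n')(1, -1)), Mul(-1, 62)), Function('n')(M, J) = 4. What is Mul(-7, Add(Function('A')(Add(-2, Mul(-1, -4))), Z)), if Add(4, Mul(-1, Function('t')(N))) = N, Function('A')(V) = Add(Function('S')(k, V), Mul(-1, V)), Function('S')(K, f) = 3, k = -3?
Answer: 903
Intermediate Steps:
Function('A')(V) = Add(3, Mul(-1, V))
Function('t')(N) = Add(4, Mul(-1, N))
Z = -130 (Z = Add(-6, Mul(2, Add(Add(4, Mul(-1, 4)), Mul(-1, 62)))) = Add(-6, Mul(2, Add(Add(4, -4), -62))) = Add(-6, Mul(2, Add(0, -62))) = Add(-6, Mul(2, -62)) = Add(-6, -124) = -130)
Mul(-7, Add(Function('A')(Add(-2, Mul(-1, -4))), Z)) = Mul(-7, Add(Add(3, Mul(-1, Add(-2, Mul(-1, -4)))), -130)) = Mul(-7, Add(Add(3, Mul(-1, Add(-2, 4))), -130)) = Mul(-7, Add(Add(3, Mul(-1, 2)), -130)) = Mul(-7, Add(Add(3, -2), -130)) = Mul(-7, Add(1, -130)) = Mul(-7, -129) = 903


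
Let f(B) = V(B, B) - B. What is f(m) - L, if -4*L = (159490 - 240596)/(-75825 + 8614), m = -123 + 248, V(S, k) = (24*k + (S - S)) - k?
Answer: 369701053/134422 ≈ 2750.3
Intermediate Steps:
V(S, k) = 23*k (V(S, k) = (24*k + 0) - k = 24*k - k = 23*k)
m = 125
f(B) = 22*B (f(B) = 23*B - B = 22*B)
L = -40553/134422 (L = -(159490 - 240596)/(4*(-75825 + 8614)) = -(-40553)/(2*(-67211)) = -(-40553)*(-1)/(2*67211) = -¼*81106/67211 = -40553/134422 ≈ -0.30168)
f(m) - L = 22*125 - 1*(-40553/134422) = 2750 + 40553/134422 = 369701053/134422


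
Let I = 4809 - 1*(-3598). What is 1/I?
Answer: 1/8407 ≈ 0.00011895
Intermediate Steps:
I = 8407 (I = 4809 + 3598 = 8407)
1/I = 1/8407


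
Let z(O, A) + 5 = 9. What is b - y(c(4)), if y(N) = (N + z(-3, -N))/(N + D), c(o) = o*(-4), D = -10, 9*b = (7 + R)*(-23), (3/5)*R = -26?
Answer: 32429/351 ≈ 92.390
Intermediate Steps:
R = -130/3 (R = (5/3)*(-26) = -130/3 ≈ -43.333)
b = 2507/27 (b = ((7 - 130/3)*(-23))/9 = (-109/3*(-23))/9 = (1/9)*(2507/3) = 2507/27 ≈ 92.852)
z(O, A) = 4 (z(O, A) = -5 + 9 = 4)
c(o) = -4*o
y(N) = (4 + N)/(-10 + N) (y(N) = (N + 4)/(N - 10) = (4 + N)/(-10 + N))
b - y(c(4)) = 2507/27 - (4 - 4*4)/(-10 - 4*4) = 2507/27 - (4 - 16)/(-10 - 16) = 2507/27 - (-12)/(-26) = 2507/27 - (-1)*(-12)/26 = 2507/27 - 1*6/13 = 2507/27 - 6/13 = 32429/351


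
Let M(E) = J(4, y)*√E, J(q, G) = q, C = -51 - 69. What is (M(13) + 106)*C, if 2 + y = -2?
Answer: -12720 - 480*√13 ≈ -14451.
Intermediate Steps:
y = -4 (y = -2 - 2 = -4)
C = -120
M(E) = 4*√E
(M(13) + 106)*C = (4*√13 + 106)*(-120) = (106 + 4*√13)*(-120) = -12720 - 480*√13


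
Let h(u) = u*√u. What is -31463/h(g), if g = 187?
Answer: -31463*√187/34969 ≈ -12.304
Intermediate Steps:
h(u) = u^(3/2)
-31463/h(g) = -31463*√187/34969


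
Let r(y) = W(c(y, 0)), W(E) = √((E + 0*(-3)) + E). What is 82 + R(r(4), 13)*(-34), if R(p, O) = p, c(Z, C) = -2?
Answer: 82 - 68*I ≈ 82.0 - 68.0*I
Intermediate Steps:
W(E) = √2*√E (W(E) = √((E + 0) + E) = √(E + E) = √(2*E) = √2*√E)
r(y) = 2*I (r(y) = √2*√(-2) = √2*(I*√2) = 2*I)
82 + R(r(4), 13)*(-34) = 82 + (2*I)*(-34) = 82 - 68*I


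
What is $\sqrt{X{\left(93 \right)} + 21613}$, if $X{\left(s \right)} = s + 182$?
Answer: $24 \sqrt{38} \approx 147.95$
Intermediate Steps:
$X{\left(s \right)} = 182 + s$
$\sqrt{X{\left(93 \right)} + 21613} = \sqrt{\left(182 + 93\right) + 21613} = \sqrt{275 + 21613} = \sqrt{21888} = 24 \sqrt{38}$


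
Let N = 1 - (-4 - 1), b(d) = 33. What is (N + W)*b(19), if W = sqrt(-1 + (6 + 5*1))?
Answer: 198 + 33*sqrt(10) ≈ 302.35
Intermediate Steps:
N = 6 (N = 1 - 1*(-5) = 1 + 5 = 6)
W = sqrt(10) (W = sqrt(-1 + (6 + 5)) = sqrt(-1 + 11) = sqrt(10) ≈ 3.1623)
(N + W)*b(19) = (6 + sqrt(10))*33 = 198 + 33*sqrt(10)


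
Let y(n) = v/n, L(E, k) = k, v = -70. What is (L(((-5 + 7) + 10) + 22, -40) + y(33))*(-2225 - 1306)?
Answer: 148730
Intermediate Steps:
y(n) = -70/n
(L(((-5 + 7) + 10) + 22, -40) + y(33))*(-2225 - 1306) = (-40 - 70/33)*(-2225 - 1306) = (-40 - 70*1/33)*(-3531) = (-40 - 70/33)*(-3531) = -1390/33*(-3531) = 148730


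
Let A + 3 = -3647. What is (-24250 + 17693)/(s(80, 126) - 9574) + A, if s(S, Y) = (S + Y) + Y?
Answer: -33726743/9242 ≈ -3649.3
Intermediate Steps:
s(S, Y) = S + 2*Y
A = -3650 (A = -3 - 3647 = -3650)
(-24250 + 17693)/(s(80, 126) - 9574) + A = (-24250 + 17693)/((80 + 2*126) - 9574) - 3650 = -6557/((80 + 252) - 9574) - 3650 = -6557/(332 - 9574) - 3650 = -6557/(-9242) - 3650 = -6557*(-1/9242) - 3650 = 6557/9242 - 3650 = -33726743/9242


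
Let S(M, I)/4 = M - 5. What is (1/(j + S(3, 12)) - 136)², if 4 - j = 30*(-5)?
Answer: 394221025/21316 ≈ 18494.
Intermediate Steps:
j = 154 (j = 4 - 30*(-5) = 4 - 1*(-150) = 4 + 150 = 154)
S(M, I) = -20 + 4*M (S(M, I) = 4*(M - 5) = 4*(-5 + M) = -20 + 4*M)
(1/(j + S(3, 12)) - 136)² = (1/(154 + (-20 + 4*3)) - 136)² = (1/(154 + (-20 + 12)) - 136)² = (1/(154 - 8) - 136)² = (1/146 - 136)² = (-19855/146)² = 394221025/21316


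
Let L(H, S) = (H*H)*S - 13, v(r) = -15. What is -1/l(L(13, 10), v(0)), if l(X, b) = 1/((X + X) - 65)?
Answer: -3289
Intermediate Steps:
L(H, S) = -13 + S*H² (L(H, S) = H²*S - 13 = S*H² - 13 = -13 + S*H²)
l(X, b) = 1/(-65 + 2*X) (l(X, b) = 1/(2*X - 65) = 1/(-65 + 2*X))
-1/l(L(13, 10), v(0)) = -1/(1/(-65 + 2*(-13 + 10*13²))) = -1/(1/(-65 + 2*(-13 + 10*169))) = -1/(1/(-65 + 2*(-13 + 1690))) = -1/(1/(-65 + 2*1677)) = -1/(1/(-65 + 3354)) = -1/(1/3289) = -1/1/3289 = -1*3289 = -3289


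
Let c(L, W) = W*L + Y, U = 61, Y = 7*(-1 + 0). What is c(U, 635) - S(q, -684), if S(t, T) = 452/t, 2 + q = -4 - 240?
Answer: 4763770/123 ≈ 38730.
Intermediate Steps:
Y = -7 (Y = 7*(-1) = -7)
c(L, W) = -7 + L*W (c(L, W) = W*L - 7 = L*W - 7 = -7 + L*W)
q = -246 (q = -2 + (-4 - 240) = -2 - 244 = -246)
c(U, 635) - S(q, -684) = (-7 + 61*635) - 452/(-246) = (-7 + 38735) - 452*(-1)/246 = 38728 - 1*(-226/123) = 38728 + 226/123 = 4763770/123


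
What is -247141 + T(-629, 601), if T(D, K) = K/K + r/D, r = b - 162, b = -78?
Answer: -155450820/629 ≈ -2.4714e+5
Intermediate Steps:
r = -240 (r = -78 - 162 = -240)
T(D, K) = 1 - 240/D (T(D, K) = K/K - 240/D = 1 - 240/D)
-247141 + T(-629, 601) = -247141 + (-240 - 629)/(-629) = -247141 - 1/629*(-869) = -247141 + 869/629 = -155450820/629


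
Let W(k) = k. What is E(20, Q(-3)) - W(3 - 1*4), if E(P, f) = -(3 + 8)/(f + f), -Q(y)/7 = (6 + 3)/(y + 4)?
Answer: 137/126 ≈ 1.0873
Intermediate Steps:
Q(y) = -63/(4 + y) (Q(y) = -7*(6 + 3)/(y + 4) = -63/(4 + y))
E(P, f) = -11/(2*f)
E(20, Q(-3)) - W(3 - 1*4) = -11/(2*((-63/(4 - 3)))) - (3 - 1*4) = -11/(2*((-63/1))) - (3 - 4) = -11/(2*((-63*1))) - 1*(-1) = -11/2/(-63) + 1 = -11/2*(-1/63) + 1 = 11/126 + 1 = 137/126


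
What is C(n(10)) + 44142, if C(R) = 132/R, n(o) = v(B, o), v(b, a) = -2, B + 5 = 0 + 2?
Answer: 44076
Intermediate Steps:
B = -3 (B = -5 + (0 + 2) = -5 + 2 = -3)
n(o) = -2
C(n(10)) + 44142 = 132/(-2) + 44142 = 132*(-½) + 44142 = -66 + 44142 = 44076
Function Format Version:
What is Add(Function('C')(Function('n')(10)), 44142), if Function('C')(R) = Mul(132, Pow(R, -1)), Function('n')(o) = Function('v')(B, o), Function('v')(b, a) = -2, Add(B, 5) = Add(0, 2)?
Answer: 44076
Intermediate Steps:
B = -3 (B = Add(-5, Add(0, 2)) = Add(-5, 2) = -3)
Function('n')(o) = -2
Add(Function('C')(Function('n')(10)), 44142) = Add(Mul(132, Pow(-2, -1)), 44142) = Add(Mul(132, Rational(-1, 2)), 44142) = Add(-66, 44142) = 44076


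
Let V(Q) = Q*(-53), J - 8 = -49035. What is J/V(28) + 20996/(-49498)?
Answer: 1197790191/36727516 ≈ 32.613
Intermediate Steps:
J = -49027 (J = 8 - 49035 = -49027)
V(Q) = -53*Q
J/V(28) + 20996/(-49498) = -49027/((-53*28)) + 20996/(-49498) = -49027/(-1484) + 20996*(-1/49498) = -49027*(-1/1484) - 10498/24749 = 49027/1484 - 10498/24749 = 1197790191/36727516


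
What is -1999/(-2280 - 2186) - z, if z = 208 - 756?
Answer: 2449367/4466 ≈ 548.45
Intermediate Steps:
z = -548
-1999/(-2280 - 2186) - z = -1999/(-2280 - 2186) - 1*(-548) = -1999/(-4466) + 548 = -1999*(-1/4466) + 548 = 1999/4466 + 548 = 2449367/4466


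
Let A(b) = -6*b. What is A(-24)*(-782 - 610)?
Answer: -200448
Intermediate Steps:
A(-24)*(-782 - 610) = (-6*(-24))*(-782 - 610) = 144*(-1392) = -200448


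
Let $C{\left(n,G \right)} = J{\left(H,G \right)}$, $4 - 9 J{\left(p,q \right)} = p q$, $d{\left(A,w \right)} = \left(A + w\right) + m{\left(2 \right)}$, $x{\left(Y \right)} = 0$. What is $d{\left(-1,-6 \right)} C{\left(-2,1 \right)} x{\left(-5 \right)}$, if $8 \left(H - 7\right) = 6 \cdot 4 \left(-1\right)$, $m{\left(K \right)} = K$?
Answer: $0$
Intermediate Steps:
$H = 4$ ($H = 7 + \frac{6 \cdot 4 \left(-1\right)}{8} = 7 + \frac{24 \left(-1\right)}{8} = 7 + \frac{1}{8} \left(-24\right) = 7 - 3 = 4$)
$d{\left(A,w \right)} = 2 + A + w$ ($d{\left(A,w \right)} = \left(A + w\right) + 2 = 2 + A + w$)
$J{\left(p,q \right)} = \frac{4}{9} - \frac{p q}{9}$
$C{\left(n,G \right)} = \frac{4}{9} - \frac{4 G}{9}$
$d{\left(-1,-6 \right)} C{\left(-2,1 \right)} x{\left(-5 \right)} = \left(2 - 1 - 6\right) \left(\frac{4}{9} - \frac{4}{9}\right) 0 = - 5 \left(\frac{4}{9} - \frac{4}{9}\right) 0 = \left(-5\right) 0 \cdot 0 = 0 \cdot 0 = 0$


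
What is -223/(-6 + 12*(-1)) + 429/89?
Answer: 27569/1602 ≈ 17.209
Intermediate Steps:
-223/(-6 + 12*(-1)) + 429/89 = -223/(-6 - 12) + 429*(1/89) = -223/(-18) + 429/89 = -223*(-1/18) + 429/89 = 223/18 + 429/89 = 27569/1602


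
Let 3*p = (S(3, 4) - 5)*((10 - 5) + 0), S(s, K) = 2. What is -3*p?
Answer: 15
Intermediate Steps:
p = -5 (p = ((2 - 5)*((10 - 5) + 0))/3 = (-3*(5 + 0))/3 = (-3*5)/3 = (1/3)*(-15) = -5)
-3*p = -3*(-5) = 15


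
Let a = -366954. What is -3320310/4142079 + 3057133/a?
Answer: -514121756861/56294535458 ≈ -9.1327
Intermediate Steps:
-3320310/4142079 + 3057133/a = -3320310/4142079 + 3057133/(-366954) = -3320310*1/4142079 + 3057133*(-1/366954) = -1106770/1380693 - 3057133/366954 = -514121756861/56294535458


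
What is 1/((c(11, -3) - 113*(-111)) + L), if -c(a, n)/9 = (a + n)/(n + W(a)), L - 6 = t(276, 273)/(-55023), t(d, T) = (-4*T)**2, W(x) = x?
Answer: 18341/229598652 ≈ 7.9883e-5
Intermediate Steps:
t(d, T) = 16*T**2
L = -287442/18341 (L = 6 + (16*273**2)/(-55023) = 6 + (16*74529)*(-1/55023) = 6 + 1192464*(-1/55023) = 6 - 397488/18341 = -287442/18341 ≈ -15.672)
c(a, n) = -9 (c(a, n) = -9*(a + n)/(n + a) = -9*(a + n)/(a + n) = -9*1 = -9)
1/((c(11, -3) - 113*(-111)) + L) = 1/((-9 - 113*(-111)) - 287442/18341) = 1/((-9 + 12543) - 287442/18341) = 1/(12534 - 287442/18341) = 1/(229598652/18341) = 18341/229598652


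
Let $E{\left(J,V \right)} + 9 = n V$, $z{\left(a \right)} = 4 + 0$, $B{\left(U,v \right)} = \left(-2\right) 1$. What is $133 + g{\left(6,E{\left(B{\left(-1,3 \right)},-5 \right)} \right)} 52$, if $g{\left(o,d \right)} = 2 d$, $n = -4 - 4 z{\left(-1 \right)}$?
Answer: $9597$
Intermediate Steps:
$B{\left(U,v \right)} = -2$
$z{\left(a \right)} = 4$
$n = -20$ ($n = -4 - 16 = -20$)
$E{\left(J,V \right)} = -9 - 20 V$
$133 + g{\left(6,E{\left(B{\left(-1,3 \right)},-5 \right)} \right)} 52 = 133 + 2 \left(-9 - -100\right) 52 = 133 + 2 \left(-9 + 100\right) 52 = 133 + 2 \cdot 91 \cdot 52 = 133 + 182 \cdot 52 = 133 + 9464 = 9597$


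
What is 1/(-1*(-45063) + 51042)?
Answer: 1/96105 ≈ 1.0405e-5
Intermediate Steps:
1/(-1*(-45063) + 51042) = 1/(45063 + 51042) = 1/96105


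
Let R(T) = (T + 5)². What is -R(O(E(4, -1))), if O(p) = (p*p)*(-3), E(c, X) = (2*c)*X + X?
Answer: -56644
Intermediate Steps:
E(c, X) = X + 2*X*c (E(c, X) = 2*X*c + X = X + 2*X*c)
O(p) = -3*p² (O(p) = p²*(-3) = -3*p²)
R(T) = (5 + T)²
-R(O(E(4, -1))) = -(5 - 3*(1 + 2*4)²)² = -(5 - 3*(1 + 8)²)² = -(5 - 3*(-1*9)²)² = -(5 - 3*(-9)²)² = -(5 - 3*81)² = -(5 - 243)² = -1*(-238)² = -1*56644 = -56644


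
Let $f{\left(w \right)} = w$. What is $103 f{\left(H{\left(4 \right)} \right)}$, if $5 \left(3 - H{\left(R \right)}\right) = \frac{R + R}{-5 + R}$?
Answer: $\frac{2369}{5} \approx 473.8$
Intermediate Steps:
$H{\left(R \right)} = 3 - \frac{2 R}{5 \left(-5 + R\right)}$ ($H{\left(R \right)} = 3 - \frac{\left(R + R\right) \frac{1}{-5 + R}}{5} = 3 - \frac{2 R \frac{1}{-5 + R}}{5} = 3 - \frac{2 R}{5 \left(-5 + R\right)}$)
$103 f{\left(H{\left(4 \right)} \right)} = 103 \frac{-75 + 13 \cdot 4}{5 \left(-5 + 4\right)} = 103 \frac{-75 + 52}{5 \left(-1\right)} = 103 \cdot \frac{1}{5} \left(-1\right) \left(-23\right) = 103 \cdot \frac{23}{5} = \frac{2369}{5}$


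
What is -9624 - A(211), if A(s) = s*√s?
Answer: -9624 - 211*√211 ≈ -12689.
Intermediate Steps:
A(s) = s^(3/2)
-9624 - A(211) = -9624 - 211^(3/2) = -9624 - 211*√211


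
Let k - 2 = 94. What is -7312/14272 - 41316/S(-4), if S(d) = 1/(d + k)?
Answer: -3390556681/892 ≈ -3.8011e+6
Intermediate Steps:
k = 96 (k = 2 + 94 = 96)
S(d) = 1/(96 + d) (S(d) = 1/(d + 96) = 1/(96 + d))
-7312/14272 - 41316/S(-4) = -7312/14272 - 41316/(1/(96 - 4)) = -7312*1/14272 - 41316/(1/92) = -457/892 - 41316/1/92 = -457/892 - 41316*92 = -457/892 - 3801072 = -3390556681/892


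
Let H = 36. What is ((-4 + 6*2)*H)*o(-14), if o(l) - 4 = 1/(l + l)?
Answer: 7992/7 ≈ 1141.7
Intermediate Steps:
o(l) = 4 + 1/(2*l) (o(l) = 4 + 1/(l + l) = 4 + 1/(2*l))
((-4 + 6*2)*H)*o(-14) = ((-4 + 6*2)*36)*(4 + (1/2)/(-14)) = ((-4 + 12)*36)*(4 + (1/2)*(-1/14)) = (8*36)*(4 - 1/28) = 288*(111/28) = 7992/7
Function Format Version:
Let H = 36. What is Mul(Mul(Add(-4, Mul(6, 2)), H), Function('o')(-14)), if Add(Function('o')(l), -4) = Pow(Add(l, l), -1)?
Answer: Rational(7992, 7) ≈ 1141.7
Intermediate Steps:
Function('o')(l) = Add(4, Mul(Rational(1, 2), Pow(l, -1))) (Function('o')(l) = Add(4, Pow(Add(l, l), -1)) = Add(4, Pow(Mul(2, l), -1)) = Add(4, Mul(Rational(1, 2), Pow(l, -1))))
Mul(Mul(Add(-4, Mul(6, 2)), H), Function('o')(-14)) = Mul(Mul(Add(-4, Mul(6, 2)), 36), Add(4, Mul(Rational(1, 2), Pow(-14, -1)))) = Mul(Mul(Add(-4, 12), 36), Add(4, Mul(Rational(1, 2), Rational(-1, 14)))) = Mul(Mul(8, 36), Add(4, Rational(-1, 28))) = Mul(288, Rational(111, 28)) = Rational(7992, 7)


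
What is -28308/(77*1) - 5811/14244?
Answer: -19222219/52228 ≈ -368.04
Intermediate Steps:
-28308/(77*1) - 5811/14244 = -28308/77 - 5811*1/14244 = -28308*1/77 - 1937/4748 = -4044/11 - 1937/4748 = -19222219/52228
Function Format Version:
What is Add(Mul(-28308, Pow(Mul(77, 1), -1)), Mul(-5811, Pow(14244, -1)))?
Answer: Rational(-19222219, 52228) ≈ -368.04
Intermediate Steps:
Add(Mul(-28308, Pow(Mul(77, 1), -1)), Mul(-5811, Pow(14244, -1))) = Add(Mul(-28308, Pow(77, -1)), Mul(-5811, Rational(1, 14244))) = Add(Mul(-28308, Rational(1, 77)), Rational(-1937, 4748)) = Add(Rational(-4044, 11), Rational(-1937, 4748)) = Rational(-19222219, 52228)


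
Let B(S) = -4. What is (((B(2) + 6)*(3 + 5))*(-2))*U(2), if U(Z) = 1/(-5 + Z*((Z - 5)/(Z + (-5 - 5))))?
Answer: 128/17 ≈ 7.5294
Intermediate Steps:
U(Z) = 1/(-5 + Z*(-5 + Z)/(-10 + Z)) (U(Z) = 1/(-5 + Z*((-5 + Z)/(Z - 10))) = 1/(-5 + Z*((-5 + Z)/(-10 + Z))) = 1/(-5 + Z*(-5 + Z)/(-10 + Z)))
(((B(2) + 6)*(3 + 5))*(-2))*U(2) = (((-4 + 6)*(3 + 5))*(-2))*((-10 + 2)/(50 + 2**2 - 10*2)) = ((2*8)*(-2))*(-8/(50 + 4 - 20)) = (16*(-2))*(-8/34) = -16*(-8)/17 = -32*(-4/17) = 128/17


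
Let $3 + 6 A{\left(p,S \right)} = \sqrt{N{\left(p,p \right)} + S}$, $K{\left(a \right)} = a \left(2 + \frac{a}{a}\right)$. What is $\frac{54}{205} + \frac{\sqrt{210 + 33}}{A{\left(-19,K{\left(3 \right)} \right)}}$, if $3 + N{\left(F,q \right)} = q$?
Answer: $\frac{54}{205} - \frac{81 \sqrt{3}}{11} - \frac{27 i \sqrt{39}}{11} \approx -12.491 - 15.329 i$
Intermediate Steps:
$N{\left(F,q \right)} = -3 + q$
$K{\left(a \right)} = 3 a$ ($K{\left(a \right)} = a \left(2 + 1\right) = a 3 = 3 a$)
$A{\left(p,S \right)} = - \frac{1}{2} + \frac{\sqrt{-3 + S + p}}{6}$ ($A{\left(p,S \right)} = - \frac{1}{2} + \frac{\sqrt{\left(-3 + p\right) + S}}{6} = - \frac{1}{2} + \frac{\sqrt{-3 + S + p}}{6}$)
$\frac{54}{205} + \frac{\sqrt{210 + 33}}{A{\left(-19,K{\left(3 \right)} \right)}} = \frac{54}{205} + \frac{\sqrt{210 + 33}}{- \frac{1}{2} + \frac{\sqrt{-3 + 3 \cdot 3 - 19}}{6}} = 54 \cdot \frac{1}{205} + \frac{\sqrt{243}}{- \frac{1}{2} + \frac{\sqrt{-3 + 9 - 19}}{6}} = \frac{54}{205} + \frac{9 \sqrt{3}}{- \frac{1}{2} + \frac{\sqrt{-13}}{6}} = \frac{54}{205} + \frac{9 \sqrt{3}}{- \frac{1}{2} + \frac{i \sqrt{13}}{6}}$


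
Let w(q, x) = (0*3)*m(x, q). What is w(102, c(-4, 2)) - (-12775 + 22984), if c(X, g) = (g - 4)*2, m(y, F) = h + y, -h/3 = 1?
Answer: -10209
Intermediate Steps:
h = -3 (h = -3*1 = -3)
m(y, F) = -3 + y
c(X, g) = -8 + 2*g (c(X, g) = (-4 + g)*2 = -8 + 2*g)
w(q, x) = 0 (w(q, x) = (0*3)*(-3 + x) = 0*(-3 + x) = 0)
w(102, c(-4, 2)) - (-12775 + 22984) = 0 - (-12775 + 22984) = 0 - 1*10209 = 0 - 10209 = -10209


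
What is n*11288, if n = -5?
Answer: -56440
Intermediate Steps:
n*11288 = -5*11288 = -56440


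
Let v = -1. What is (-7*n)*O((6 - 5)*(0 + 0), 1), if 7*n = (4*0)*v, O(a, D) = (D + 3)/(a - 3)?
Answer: 0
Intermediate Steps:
O(a, D) = (3 + D)/(-3 + a)
n = 0 (n = ((4*0)*(-1))/7 = (0*(-1))/7 = (⅐)*0 = 0)
(-7*n)*O((6 - 5)*(0 + 0), 1) = (-7*0)*((3 + 1)/(-3 + (6 - 5)*(0 + 0))) = 0*(4/(-3 + 1*0)) = 0*(4/(-3 + 0)) = 0*(4/(-3)) = 0*(-⅓*4) = 0*(-4/3) = 0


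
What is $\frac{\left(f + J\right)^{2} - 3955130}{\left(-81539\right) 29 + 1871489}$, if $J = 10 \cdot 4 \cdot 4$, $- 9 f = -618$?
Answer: $\frac{17562787}{2219139} \approx 7.9142$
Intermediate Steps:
$f = \frac{206}{3}$ ($f = \left(- \frac{1}{9}\right) \left(-618\right) = \frac{206}{3} \approx 68.667$)
$J = 160$ ($J = 40 \cdot 4 = 160$)
$\frac{\left(f + J\right)^{2} - 3955130}{\left(-81539\right) 29 + 1871489} = \frac{\left(\frac{206}{3} + 160\right)^{2} - 3955130}{\left(-81539\right) 29 + 1871489} = \frac{\left(\frac{686}{3}\right)^{2} - 3955130}{-2364631 + 1871489} = \frac{\frac{470596}{9} - 3955130}{-493142} = \left(- \frac{35125574}{9}\right) \left(- \frac{1}{493142}\right) = \frac{17562787}{2219139}$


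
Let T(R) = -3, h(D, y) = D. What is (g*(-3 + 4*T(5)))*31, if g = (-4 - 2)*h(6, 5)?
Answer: 16740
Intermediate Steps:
g = -36 (g = (-4 - 2)*6 = -6*6 = -36)
(g*(-3 + 4*T(5)))*31 = -36*(-3 + 4*(-3))*31 = -36*(-3 - 12)*31 = -36*(-15)*31 = 540*31 = 16740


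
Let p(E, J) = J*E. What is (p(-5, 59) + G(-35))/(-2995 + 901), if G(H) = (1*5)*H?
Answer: 235/1047 ≈ 0.22445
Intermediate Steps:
p(E, J) = E*J
G(H) = 5*H
(p(-5, 59) + G(-35))/(-2995 + 901) = (-5*59 + 5*(-35))/(-2995 + 901) = (-295 - 175)/(-2094) = -470*(-1/2094) = 235/1047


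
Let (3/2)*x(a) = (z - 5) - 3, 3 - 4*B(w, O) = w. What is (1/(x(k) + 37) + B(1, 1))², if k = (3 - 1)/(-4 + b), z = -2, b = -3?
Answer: 9409/33124 ≈ 0.28405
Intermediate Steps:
B(w, O) = ¾ - w/4
k = -2/7 (k = (3 - 1)/(-4 - 3) = 2/(-7) = 2*(-⅐) = -2/7 ≈ -0.28571)
x(a) = -20/3 (x(a) = 2*((-2 - 5) - 3)/3 = 2*(-7 - 3)/3 = (⅔)*(-10) = -20/3)
(1/(x(k) + 37) + B(1, 1))² = (1/(-20/3 + 37) + (¾ - ¼*1))² = (1/(91/3) + (¾ - ¼))² = (3/91 + ½)² = (97/182)² = 9409/33124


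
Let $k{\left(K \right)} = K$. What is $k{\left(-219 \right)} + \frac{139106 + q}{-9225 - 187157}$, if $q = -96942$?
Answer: $- \frac{21524911}{98191} \approx -219.21$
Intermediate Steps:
$k{\left(-219 \right)} + \frac{139106 + q}{-9225 - 187157} = -219 + \frac{139106 - 96942}{-9225 - 187157} = -219 + \frac{42164}{-196382} = -219 + 42164 \left(- \frac{1}{196382}\right) = -219 - \frac{21082}{98191} = - \frac{21524911}{98191}$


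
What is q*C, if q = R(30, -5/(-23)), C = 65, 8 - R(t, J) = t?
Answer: -1430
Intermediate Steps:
R(t, J) = 8 - t
q = -22 (q = 8 - 1*30 = 8 - 30 = -22)
q*C = -22*65 = -1430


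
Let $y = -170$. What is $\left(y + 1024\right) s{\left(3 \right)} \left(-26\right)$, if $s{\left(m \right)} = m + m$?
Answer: $-133224$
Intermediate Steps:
$s{\left(m \right)} = 2 m$
$\left(y + 1024\right) s{\left(3 \right)} \left(-26\right) = \left(-170 + 1024\right) 2 \cdot 3 \left(-26\right) = 854 \cdot 6 \left(-26\right) = 854 \left(-156\right) = -133224$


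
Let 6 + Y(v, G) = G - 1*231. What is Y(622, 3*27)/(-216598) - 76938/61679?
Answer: -225067500/180534433 ≈ -1.2467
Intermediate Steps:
Y(v, G) = -237 + G (Y(v, G) = -6 + (G - 1*231) = -6 + (G - 231) = -6 + (-231 + G) = -237 + G)
Y(622, 3*27)/(-216598) - 76938/61679 = (-237 + 3*27)/(-216598) - 76938/61679 = (-237 + 81)*(-1/216598) - 76938*1/61679 = -156*(-1/216598) - 76938/61679 = 78/108299 - 76938/61679 = -225067500/180534433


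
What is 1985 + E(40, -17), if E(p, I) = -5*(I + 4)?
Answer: 2050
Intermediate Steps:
E(p, I) = -20 - 5*I (E(p, I) = -5*(4 + I) = -20 - 5*I)
1985 + E(40, -17) = 1985 + (-20 - 5*(-17)) = 1985 + (-20 + 85) = 1985 + 65 = 2050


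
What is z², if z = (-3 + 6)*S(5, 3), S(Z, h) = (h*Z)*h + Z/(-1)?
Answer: 14400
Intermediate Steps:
S(Z, h) = -Z + Z*h² (S(Z, h) = (Z*h)*h + Z*(-1) = Z*h² - Z = -Z + Z*h²)
z = 120 (z = (-3 + 6)*(5*(-1 + 3²)) = 3*(5*(-1 + 9)) = 3*(5*8) = 3*40 = 120)
z² = 120² = 14400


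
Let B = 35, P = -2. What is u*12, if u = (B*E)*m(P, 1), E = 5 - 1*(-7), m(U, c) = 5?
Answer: 25200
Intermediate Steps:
E = 12 (E = 5 + 7 = 12)
u = 2100 (u = (35*12)*5 = 420*5 = 2100)
u*12 = 2100*12 = 25200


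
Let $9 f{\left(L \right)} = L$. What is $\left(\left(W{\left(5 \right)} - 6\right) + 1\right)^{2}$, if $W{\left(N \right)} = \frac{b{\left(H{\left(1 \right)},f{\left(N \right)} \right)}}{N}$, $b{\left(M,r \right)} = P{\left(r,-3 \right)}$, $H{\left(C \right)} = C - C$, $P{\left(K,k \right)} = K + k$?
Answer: $\frac{61009}{2025} \approx 30.128$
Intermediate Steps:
$H{\left(C \right)} = 0$
$f{\left(L \right)} = \frac{L}{9}$
$b{\left(M,r \right)} = -3 + r$ ($b{\left(M,r \right)} = r - 3 = -3 + r$)
$W{\left(N \right)} = \frac{-3 + \frac{N}{9}}{N}$
$\left(\left(W{\left(5 \right)} - 6\right) + 1\right)^{2} = \left(\left(\frac{-27 + 5}{9 \cdot 5} - 6\right) + 1\right)^{2} = \left(\left(\frac{1}{9} \cdot \frac{1}{5} \left(-22\right) - 6\right) + 1\right)^{2} = \left(\left(- \frac{22}{45} - 6\right) + 1\right)^{2} = \left(- \frac{292}{45} + 1\right)^{2} = \left(- \frac{247}{45}\right)^{2} = \frac{61009}{2025}$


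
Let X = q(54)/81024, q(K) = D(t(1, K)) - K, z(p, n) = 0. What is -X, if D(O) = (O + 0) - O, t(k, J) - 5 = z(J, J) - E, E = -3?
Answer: 9/13504 ≈ 0.00066647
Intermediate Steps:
t(k, J) = 8 (t(k, J) = 5 + (0 - 1*(-3)) = 5 + (0 + 3) = 5 + 3 = 8)
D(O) = 0 (D(O) = O - O = 0)
q(K) = -K (q(K) = 0 - K = -K)
X = -9/13504 (X = -1*54/81024 = -54*1/81024 = -9/13504 ≈ -0.00066647)
-X = -1*(-9/13504) = 9/13504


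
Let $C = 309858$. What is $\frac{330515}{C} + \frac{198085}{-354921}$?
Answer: $\frac{18642830795}{36658370406} \approx 0.50856$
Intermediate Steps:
$\frac{330515}{C} + \frac{198085}{-354921} = \frac{330515}{309858} + \frac{198085}{-354921} = 330515 \cdot \frac{1}{309858} + 198085 \left(- \frac{1}{354921}\right) = \frac{330515}{309858} - \frac{198085}{354921} = \frac{18642830795}{36658370406}$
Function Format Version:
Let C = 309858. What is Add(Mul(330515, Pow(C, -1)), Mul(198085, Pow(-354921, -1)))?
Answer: Rational(18642830795, 36658370406) ≈ 0.50856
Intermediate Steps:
Add(Mul(330515, Pow(C, -1)), Mul(198085, Pow(-354921, -1))) = Add(Mul(330515, Pow(309858, -1)), Mul(198085, Pow(-354921, -1))) = Add(Mul(330515, Rational(1, 309858)), Mul(198085, Rational(-1, 354921))) = Add(Rational(330515, 309858), Rational(-198085, 354921)) = Rational(18642830795, 36658370406)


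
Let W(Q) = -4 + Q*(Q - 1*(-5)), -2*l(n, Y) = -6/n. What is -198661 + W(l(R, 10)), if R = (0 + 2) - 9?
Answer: -9734681/49 ≈ -1.9867e+5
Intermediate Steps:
R = -7 (R = 2 - 9 = -7)
l(n, Y) = 3/n (l(n, Y) = -(-3)/n = 3/n)
W(Q) = -4 + Q*(5 + Q) (W(Q) = -4 + Q*(Q + 5) = -4 + Q*(5 + Q))
-198661 + W(l(R, 10)) = -198661 + (-4 + (3/(-7))**2 + 5*(3/(-7))) = -198661 + (-4 + (3*(-1/7))**2 + 5*(3*(-1/7))) = -198661 + (-4 + (-3/7)**2 + 5*(-3/7)) = -198661 + (-4 + 9/49 - 15/7) = -198661 - 292/49 = -9734681/49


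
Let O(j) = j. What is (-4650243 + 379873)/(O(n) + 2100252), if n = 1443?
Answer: -854074/420339 ≈ -2.0319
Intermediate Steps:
(-4650243 + 379873)/(O(n) + 2100252) = (-4650243 + 379873)/(1443 + 2100252) = -4270370/2101695 = -4270370*1/2101695 = -854074/420339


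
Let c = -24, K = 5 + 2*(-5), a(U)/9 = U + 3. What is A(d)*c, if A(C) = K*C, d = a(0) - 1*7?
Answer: 2400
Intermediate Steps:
a(U) = 27 + 9*U (a(U) = 9*(U + 3) = 9*(3 + U) = 27 + 9*U)
K = -5 (K = 5 - 10 = -5)
d = 20 (d = (27 + 9*0) - 1*7 = (27 + 0) - 7 = 27 - 7 = 20)
A(C) = -5*C
A(d)*c = -5*20*(-24) = -100*(-24) = 2400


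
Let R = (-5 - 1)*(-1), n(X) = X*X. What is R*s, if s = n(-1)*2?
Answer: 12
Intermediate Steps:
n(X) = X²
R = 6 (R = -6*(-1) = 6)
s = 2 (s = (-1)²*2 = 1*2 = 2)
R*s = 6*2 = 12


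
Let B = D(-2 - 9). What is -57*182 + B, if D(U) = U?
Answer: -10385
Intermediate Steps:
B = -11 (B = -2 - 9 = -11)
-57*182 + B = -57*182 - 11 = -10374 - 11 = -10385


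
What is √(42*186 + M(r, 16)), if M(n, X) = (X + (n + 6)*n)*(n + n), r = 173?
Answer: √10727930 ≈ 3275.4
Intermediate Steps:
M(n, X) = 2*n*(X + n*(6 + n)) (M(n, X) = (X + (6 + n)*n)*(2*n) = (X + n*(6 + n))*(2*n) = 2*n*(X + n*(6 + n)))
√(42*186 + M(r, 16)) = √(42*186 + 2*173*(16 + 173² + 6*173)) = √(7812 + 2*173*(16 + 29929 + 1038)) = √(7812 + 2*173*30983) = √(7812 + 10720118) = √10727930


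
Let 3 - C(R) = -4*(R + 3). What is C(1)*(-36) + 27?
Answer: -657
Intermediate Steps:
C(R) = 15 + 4*R (C(R) = 3 - (-4)*(R + 3) = 3 - (-4)*(3 + R) = 3 - (-12 - 4*R) = 3 + (12 + 4*R) = 15 + 4*R)
C(1)*(-36) + 27 = (15 + 4*1)*(-36) + 27 = (15 + 4)*(-36) + 27 = 19*(-36) + 27 = -684 + 27 = -657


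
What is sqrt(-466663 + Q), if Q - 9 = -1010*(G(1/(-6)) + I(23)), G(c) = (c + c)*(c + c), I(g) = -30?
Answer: 2*I*sqrt(982049)/3 ≈ 660.66*I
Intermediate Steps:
G(c) = 4*c**2 (G(c) = (2*c)*(2*c) = 4*c**2)
Q = 271771/9 (Q = 9 - 1010*(4*(1/(-6))**2 - 30) = 9 - 1010*(4*(-1/6)**2 - 30) = 9 - 1010*(4*(1/36) - 30) = 9 - 1010*(1/9 - 30) = 9 - 1010*(-269/9) = 9 + 271690/9 = 271771/9 ≈ 30197.)
sqrt(-466663 + Q) = sqrt(-466663 + 271771/9) = sqrt(-3928196/9) = 2*I*sqrt(982049)/3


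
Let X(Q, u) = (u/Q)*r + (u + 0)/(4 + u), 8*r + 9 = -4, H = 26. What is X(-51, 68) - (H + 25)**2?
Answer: -23381/9 ≈ -2597.9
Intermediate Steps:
r = -13/8 (r = -9/8 + (1/8)*(-4) = -9/8 - 1/2 = -13/8 ≈ -1.6250)
X(Q, u) = u/(4 + u) - 13*u/(8*Q) (X(Q, u) = (u/Q)*(-13/8) + (u + 0)/(4 + u) = -13*u/(8*Q) + u/(4 + u) = u/(4 + u) - 13*u/(8*Q))
X(-51, 68) - (H + 25)**2 = (1/8)*68*(-52 - 13*68 + 8*(-51))/(-51*(4 + 68)) - (26 + 25)**2 = (1/8)*68*(-1/51)*(-52 - 884 - 408)/72 - 1*51**2 = (1/8)*68*(-1/51)*(1/72)*(-1344) - 1*2601 = 28/9 - 2601 = -23381/9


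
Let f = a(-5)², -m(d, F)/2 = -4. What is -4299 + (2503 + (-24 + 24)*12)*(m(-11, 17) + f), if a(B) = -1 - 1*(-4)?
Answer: 38252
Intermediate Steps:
a(B) = 3 (a(B) = -1 + 4 = 3)
m(d, F) = 8 (m(d, F) = -2*(-4) = 8)
f = 9 (f = 3² = 9)
-4299 + (2503 + (-24 + 24)*12)*(m(-11, 17) + f) = -4299 + (2503 + (-24 + 24)*12)*(8 + 9) = -4299 + (2503 + 0*12)*17 = -4299 + (2503 + 0)*17 = -4299 + 2503*17 = -4299 + 42551 = 38252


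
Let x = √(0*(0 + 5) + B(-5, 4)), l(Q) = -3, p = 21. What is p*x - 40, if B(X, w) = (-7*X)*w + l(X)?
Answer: -40 + 21*√137 ≈ 205.80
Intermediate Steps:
B(X, w) = -3 - 7*X*w (B(X, w) = (-7*X)*w - 3 = -7*X*w - 3 = -3 - 7*X*w)
x = √137 (x = √(0*(0 + 5) + (-3 - 7*(-5)*4)) = √(0*5 + (-3 + 140)) = √(0 + 137) = √137 ≈ 11.705)
p*x - 40 = 21*√137 - 40 = -40 + 21*√137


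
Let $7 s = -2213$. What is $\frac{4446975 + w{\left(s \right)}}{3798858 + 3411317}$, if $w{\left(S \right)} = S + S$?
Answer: $\frac{31124399}{50471225} \approx 0.61668$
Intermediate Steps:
$s = - \frac{2213}{7}$ ($s = \frac{1}{7} \left(-2213\right) = - \frac{2213}{7} \approx -316.14$)
$w{\left(S \right)} = 2 S$
$\frac{4446975 + w{\left(s \right)}}{3798858 + 3411317} = \frac{4446975 + 2 \left(- \frac{2213}{7}\right)}{3798858 + 3411317} = \frac{4446975 - \frac{4426}{7}}{7210175} = \frac{31124399}{7} \cdot \frac{1}{7210175} = \frac{31124399}{50471225}$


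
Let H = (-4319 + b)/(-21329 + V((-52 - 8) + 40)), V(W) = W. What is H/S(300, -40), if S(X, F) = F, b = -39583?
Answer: -21951/426980 ≈ -0.051410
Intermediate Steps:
H = 43902/21349 (H = (-4319 - 39583)/(-21329 + ((-52 - 8) + 40)) = -43902/(-21329 + (-60 + 40)) = -43902/(-21329 - 20) = -43902/(-21349) = -43902*(-1/21349) = 43902/21349 ≈ 2.0564)
H/S(300, -40) = (43902/21349)/(-40) = (43902/21349)*(-1/40) = -21951/426980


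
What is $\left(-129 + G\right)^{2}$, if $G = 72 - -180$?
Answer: $15129$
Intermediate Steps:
$G = 252$ ($G = 72 + 180 = 252$)
$\left(-129 + G\right)^{2} = \left(-129 + 252\right)^{2} = 123^{2} = 15129$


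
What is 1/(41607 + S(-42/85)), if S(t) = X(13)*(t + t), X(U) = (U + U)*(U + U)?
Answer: 85/3479811 ≈ 2.4427e-5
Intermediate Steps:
X(U) = 4*U**2 (X(U) = (2*U)*(2*U) = 4*U**2)
S(t) = 1352*t (S(t) = (4*13**2)*(t + t) = (4*169)*(2*t) = 676*(2*t) = 1352*t)
1/(41607 + S(-42/85)) = 1/(41607 + 1352*(-42/85)) = 1/(41607 - 56784/85) = 1/(3479811/85) = 85/3479811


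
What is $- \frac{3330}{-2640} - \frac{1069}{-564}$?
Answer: $\frac{39169}{12408} \approx 3.1568$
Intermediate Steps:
$- \frac{3330}{-2640} - \frac{1069}{-564} = \left(-3330\right) \left(- \frac{1}{2640}\right) - - \frac{1069}{564} = \frac{111}{88} + \frac{1069}{564} = \frac{39169}{12408}$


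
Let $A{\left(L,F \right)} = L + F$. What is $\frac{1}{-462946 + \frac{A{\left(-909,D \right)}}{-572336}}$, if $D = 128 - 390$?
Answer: $- \frac{572336}{264960660685} \approx -2.1601 \cdot 10^{-6}$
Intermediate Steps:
$D = -262$
$A{\left(L,F \right)} = F + L$
$\frac{1}{-462946 + \frac{A{\left(-909,D \right)}}{-572336}} = \frac{1}{-462946 + \frac{-262 - 909}{-572336}} = \frac{1}{-462946 - - \frac{1171}{572336}} = \frac{1}{-462946 + \frac{1171}{572336}} = \frac{1}{- \frac{264960660685}{572336}} = - \frac{572336}{264960660685}$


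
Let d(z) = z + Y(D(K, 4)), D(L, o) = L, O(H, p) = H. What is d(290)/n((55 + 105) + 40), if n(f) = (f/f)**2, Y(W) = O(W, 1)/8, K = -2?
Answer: 1159/4 ≈ 289.75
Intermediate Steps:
Y(W) = W/8
d(z) = -1/4 + z (d(z) = z + (1/8)*(-2) = z - 1/4 = -1/4 + z)
n(f) = 1 (n(f) = 1**2 = 1)
d(290)/n((55 + 105) + 40) = (-1/4 + 290)/1 = (1159/4)*1 = 1159/4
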